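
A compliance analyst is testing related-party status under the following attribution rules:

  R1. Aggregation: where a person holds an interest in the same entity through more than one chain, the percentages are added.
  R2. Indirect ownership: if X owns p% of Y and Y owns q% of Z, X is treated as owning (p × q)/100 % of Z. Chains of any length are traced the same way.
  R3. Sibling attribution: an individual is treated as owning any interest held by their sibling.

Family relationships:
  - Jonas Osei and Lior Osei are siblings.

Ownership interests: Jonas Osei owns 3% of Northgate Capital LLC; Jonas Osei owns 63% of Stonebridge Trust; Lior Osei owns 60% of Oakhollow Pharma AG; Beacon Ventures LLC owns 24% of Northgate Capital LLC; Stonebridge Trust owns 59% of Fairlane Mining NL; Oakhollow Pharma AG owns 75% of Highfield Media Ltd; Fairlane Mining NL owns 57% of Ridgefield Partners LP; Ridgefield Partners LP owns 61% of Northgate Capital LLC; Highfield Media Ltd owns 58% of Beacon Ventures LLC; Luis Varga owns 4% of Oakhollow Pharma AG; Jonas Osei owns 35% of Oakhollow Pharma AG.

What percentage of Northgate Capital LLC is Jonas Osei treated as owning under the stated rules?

25.842009%

By sibling attribution (R3), Jonas Osei is treated as also owning Lior Osei's interest in Oakhollow Pharma AG, giving 35% + 60% = 95%.
Chain via Oakhollow Pharma AG → Highfield Media Ltd → Beacon Ventures LLC (R2): 95% × 75% × 58% × 24% = 9.918% of Northgate Capital LLC.
Chain via Stonebridge Trust → Fairlane Mining NL → Ridgefield Partners LP (R2): 63% × 59% × 57% × 61% = 12.924009% of Northgate Capital LLC.
Direct interest in Northgate Capital LLC: 3%.
Aggregating (R1): 9.918% + 12.924009% + 3% = 25.842009%.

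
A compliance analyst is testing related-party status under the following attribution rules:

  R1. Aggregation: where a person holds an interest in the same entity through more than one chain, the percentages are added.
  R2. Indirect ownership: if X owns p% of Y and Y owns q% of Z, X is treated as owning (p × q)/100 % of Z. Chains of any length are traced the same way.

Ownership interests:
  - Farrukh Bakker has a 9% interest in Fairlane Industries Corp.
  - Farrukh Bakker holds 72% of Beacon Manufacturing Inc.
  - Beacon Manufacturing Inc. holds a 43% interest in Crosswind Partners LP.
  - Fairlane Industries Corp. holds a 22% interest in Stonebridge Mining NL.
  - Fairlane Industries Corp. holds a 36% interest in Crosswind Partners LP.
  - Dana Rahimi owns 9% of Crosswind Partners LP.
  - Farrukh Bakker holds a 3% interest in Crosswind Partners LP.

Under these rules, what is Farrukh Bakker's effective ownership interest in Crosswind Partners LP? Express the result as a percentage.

37.2%

Chain via Beacon Manufacturing Inc. (R2): 72% × 43% = 30.96% of Crosswind Partners LP.
Chain via Fairlane Industries Corp. (R2): 9% × 36% = 3.24% of Crosswind Partners LP.
Direct interest in Crosswind Partners LP: 3%.
Aggregating (R1): 30.96% + 3.24% + 3% = 37.2%.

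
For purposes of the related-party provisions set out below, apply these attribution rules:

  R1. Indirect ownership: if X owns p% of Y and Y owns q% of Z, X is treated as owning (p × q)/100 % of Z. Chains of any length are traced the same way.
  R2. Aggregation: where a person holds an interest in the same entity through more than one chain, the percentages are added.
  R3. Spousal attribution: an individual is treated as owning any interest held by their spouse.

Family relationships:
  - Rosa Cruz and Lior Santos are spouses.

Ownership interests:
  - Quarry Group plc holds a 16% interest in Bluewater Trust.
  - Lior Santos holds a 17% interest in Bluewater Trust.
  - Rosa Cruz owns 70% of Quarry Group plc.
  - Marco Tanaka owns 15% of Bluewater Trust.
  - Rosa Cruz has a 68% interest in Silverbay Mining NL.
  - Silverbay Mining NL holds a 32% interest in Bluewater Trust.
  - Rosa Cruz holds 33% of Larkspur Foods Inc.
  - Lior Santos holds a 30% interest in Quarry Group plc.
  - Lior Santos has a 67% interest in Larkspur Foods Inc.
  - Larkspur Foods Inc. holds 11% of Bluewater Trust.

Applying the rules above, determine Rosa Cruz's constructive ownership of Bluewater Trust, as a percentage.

By spousal attribution (R3), Rosa Cruz is treated as also owning Lior Santos's interest in Larkspur Foods Inc, giving 33% + 67% = 100%.
By spousal attribution (R3), Rosa Cruz is treated as also owning Lior Santos's interest in Quarry Group plc, giving 70% + 30% = 100%.
By spousal attribution (R3), Rosa Cruz is treated as owning Lior Santos's 17% interest in Bluewater Trust.
Chain via Larkspur Foods Inc. (R1): 100% × 11% = 11% of Bluewater Trust.
Chain via Quarry Group plc (R1): 100% × 16% = 16% of Bluewater Trust.
Chain via Silverbay Mining NL (R1): 68% × 32% = 21.76% of Bluewater Trust.
Direct interest in Bluewater Trust: 17%.
Aggregating (R2): 11% + 16% + 21.76% + 17% = 65.76%.

65.76%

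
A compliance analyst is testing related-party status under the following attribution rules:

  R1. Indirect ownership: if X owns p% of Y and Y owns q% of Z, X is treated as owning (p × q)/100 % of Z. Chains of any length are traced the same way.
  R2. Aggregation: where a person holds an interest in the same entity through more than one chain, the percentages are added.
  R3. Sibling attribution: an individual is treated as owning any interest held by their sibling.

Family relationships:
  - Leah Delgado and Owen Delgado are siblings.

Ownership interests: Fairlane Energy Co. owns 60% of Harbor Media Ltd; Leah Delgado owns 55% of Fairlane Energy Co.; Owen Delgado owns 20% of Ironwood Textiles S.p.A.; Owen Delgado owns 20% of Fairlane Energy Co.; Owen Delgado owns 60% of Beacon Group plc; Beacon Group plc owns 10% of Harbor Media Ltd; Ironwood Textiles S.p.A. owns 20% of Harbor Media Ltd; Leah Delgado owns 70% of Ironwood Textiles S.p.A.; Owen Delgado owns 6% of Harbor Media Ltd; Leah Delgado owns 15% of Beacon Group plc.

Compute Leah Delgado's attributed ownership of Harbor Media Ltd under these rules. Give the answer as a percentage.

76.5%

By sibling attribution (R3), Leah Delgado is treated as also owning Owen Delgado's interest in Beacon Group plc, giving 15% + 60% = 75%.
By sibling attribution (R3), Leah Delgado is treated as also owning Owen Delgado's interest in Ironwood Textiles S.p.A, giving 70% + 20% = 90%.
By sibling attribution (R3), Leah Delgado is treated as also owning Owen Delgado's interest in Fairlane Energy Co, giving 55% + 20% = 75%.
By sibling attribution (R3), Leah Delgado is treated as owning Owen Delgado's 6% interest in Harbor Media Ltd.
Chain via Beacon Group plc (R1): 75% × 10% = 7.5% of Harbor Media Ltd.
Chain via Ironwood Textiles S.p.A. (R1): 90% × 20% = 18% of Harbor Media Ltd.
Chain via Fairlane Energy Co. (R1): 75% × 60% = 45% of Harbor Media Ltd.
Direct interest in Harbor Media Ltd: 6%.
Aggregating (R2): 7.5% + 18% + 45% + 6% = 76.5%.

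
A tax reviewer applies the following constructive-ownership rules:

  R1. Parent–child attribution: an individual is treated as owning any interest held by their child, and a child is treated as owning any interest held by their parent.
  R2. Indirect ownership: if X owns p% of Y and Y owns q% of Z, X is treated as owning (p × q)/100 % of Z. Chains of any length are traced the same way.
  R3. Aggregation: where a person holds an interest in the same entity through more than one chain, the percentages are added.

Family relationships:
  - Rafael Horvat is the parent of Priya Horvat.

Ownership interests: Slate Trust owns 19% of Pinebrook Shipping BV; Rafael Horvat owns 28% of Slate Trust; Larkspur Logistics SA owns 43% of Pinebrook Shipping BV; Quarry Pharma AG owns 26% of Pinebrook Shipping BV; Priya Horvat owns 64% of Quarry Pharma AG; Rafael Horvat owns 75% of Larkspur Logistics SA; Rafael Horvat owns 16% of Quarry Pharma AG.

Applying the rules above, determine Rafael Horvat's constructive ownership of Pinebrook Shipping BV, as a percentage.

By parent–child attribution (R1), Rafael Horvat is treated as also owning Priya Horvat's interest in Quarry Pharma AG, giving 16% + 64% = 80%.
Chain via Quarry Pharma AG (R2): 80% × 26% = 20.8% of Pinebrook Shipping BV.
Chain via Larkspur Logistics SA (R2): 75% × 43% = 32.25% of Pinebrook Shipping BV.
Chain via Slate Trust (R2): 28% × 19% = 5.32% of Pinebrook Shipping BV.
Aggregating (R3): 20.8% + 32.25% + 5.32% = 58.37%.

58.37%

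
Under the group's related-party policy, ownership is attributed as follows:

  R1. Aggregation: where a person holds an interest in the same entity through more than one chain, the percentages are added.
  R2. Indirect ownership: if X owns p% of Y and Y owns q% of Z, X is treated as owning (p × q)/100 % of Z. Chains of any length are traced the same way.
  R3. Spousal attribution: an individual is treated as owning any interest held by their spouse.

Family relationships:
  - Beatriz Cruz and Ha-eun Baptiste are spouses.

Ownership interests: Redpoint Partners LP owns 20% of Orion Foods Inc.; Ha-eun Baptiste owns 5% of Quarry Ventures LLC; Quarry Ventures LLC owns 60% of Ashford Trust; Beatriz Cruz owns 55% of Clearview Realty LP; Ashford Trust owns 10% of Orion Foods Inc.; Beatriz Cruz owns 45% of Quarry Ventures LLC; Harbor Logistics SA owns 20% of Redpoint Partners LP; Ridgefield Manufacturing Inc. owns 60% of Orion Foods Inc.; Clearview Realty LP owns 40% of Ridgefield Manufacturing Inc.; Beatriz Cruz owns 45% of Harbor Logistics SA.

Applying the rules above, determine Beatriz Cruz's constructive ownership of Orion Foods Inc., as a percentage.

By spousal attribution (R3), Beatriz Cruz is treated as also owning Ha-eun Baptiste's interest in Quarry Ventures LLC, giving 45% + 5% = 50%.
Chain via Harbor Logistics SA → Redpoint Partners LP (R2): 45% × 20% × 20% = 1.8% of Orion Foods Inc.
Chain via Clearview Realty LP → Ridgefield Manufacturing Inc. (R2): 55% × 40% × 60% = 13.2% of Orion Foods Inc.
Chain via Quarry Ventures LLC → Ashford Trust (R2): 50% × 60% × 10% = 3% of Orion Foods Inc.
Aggregating (R1): 1.8% + 13.2% + 3% = 18%.

18%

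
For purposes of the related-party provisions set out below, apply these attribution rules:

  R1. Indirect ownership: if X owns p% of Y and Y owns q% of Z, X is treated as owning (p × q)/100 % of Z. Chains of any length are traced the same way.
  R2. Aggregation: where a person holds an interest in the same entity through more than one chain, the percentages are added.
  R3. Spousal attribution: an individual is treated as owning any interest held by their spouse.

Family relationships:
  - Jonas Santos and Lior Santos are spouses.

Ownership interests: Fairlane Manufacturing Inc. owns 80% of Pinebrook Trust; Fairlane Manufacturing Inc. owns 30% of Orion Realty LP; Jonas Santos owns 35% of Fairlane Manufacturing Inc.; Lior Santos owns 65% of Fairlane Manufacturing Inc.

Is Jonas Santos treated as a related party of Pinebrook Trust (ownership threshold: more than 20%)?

Yes

By spousal attribution (R3), Jonas Santos is treated as also owning Lior Santos's interest in Fairlane Manufacturing Inc, giving 35% + 65% = 100%.
Chain via Fairlane Manufacturing Inc. (R1): 100% × 80% = 80% of Pinebrook Trust.
80% exceeds the 20% threshold, so Jonas is a related party to Pinebrook Trust.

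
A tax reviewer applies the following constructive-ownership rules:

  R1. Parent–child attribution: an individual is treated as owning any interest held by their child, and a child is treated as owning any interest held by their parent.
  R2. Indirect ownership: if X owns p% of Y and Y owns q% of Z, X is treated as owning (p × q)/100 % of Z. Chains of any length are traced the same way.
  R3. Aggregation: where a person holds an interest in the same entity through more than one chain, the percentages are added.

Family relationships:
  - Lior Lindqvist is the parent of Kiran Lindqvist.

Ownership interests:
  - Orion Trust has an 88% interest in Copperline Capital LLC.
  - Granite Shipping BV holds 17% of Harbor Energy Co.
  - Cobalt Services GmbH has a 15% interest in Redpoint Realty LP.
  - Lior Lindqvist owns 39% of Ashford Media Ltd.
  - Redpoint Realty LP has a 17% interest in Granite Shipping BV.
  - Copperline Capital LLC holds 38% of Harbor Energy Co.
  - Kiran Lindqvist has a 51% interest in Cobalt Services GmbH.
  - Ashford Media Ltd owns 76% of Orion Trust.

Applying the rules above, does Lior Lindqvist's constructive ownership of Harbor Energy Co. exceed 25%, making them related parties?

No

By parent–child attribution (R1), Lior Lindqvist is treated as owning Kiran Lindqvist's 51% interest in Cobalt Services GmbH.
Chain via Ashford Media Ltd → Orion Trust → Copperline Capital LLC (R2): 39% × 76% × 88% × 38% = 9.911616% of Harbor Energy Co.
Chain via Cobalt Services GmbH → Redpoint Realty LP → Granite Shipping BV (R2): 51% × 15% × 17% × 17% = 0.221085% of Harbor Energy Co.
Aggregating (R3): 9.911616% + 0.221085% = 10.132701%.
10.132701% does not exceed the 25% threshold, so Lior is not a related party to Harbor Energy Co.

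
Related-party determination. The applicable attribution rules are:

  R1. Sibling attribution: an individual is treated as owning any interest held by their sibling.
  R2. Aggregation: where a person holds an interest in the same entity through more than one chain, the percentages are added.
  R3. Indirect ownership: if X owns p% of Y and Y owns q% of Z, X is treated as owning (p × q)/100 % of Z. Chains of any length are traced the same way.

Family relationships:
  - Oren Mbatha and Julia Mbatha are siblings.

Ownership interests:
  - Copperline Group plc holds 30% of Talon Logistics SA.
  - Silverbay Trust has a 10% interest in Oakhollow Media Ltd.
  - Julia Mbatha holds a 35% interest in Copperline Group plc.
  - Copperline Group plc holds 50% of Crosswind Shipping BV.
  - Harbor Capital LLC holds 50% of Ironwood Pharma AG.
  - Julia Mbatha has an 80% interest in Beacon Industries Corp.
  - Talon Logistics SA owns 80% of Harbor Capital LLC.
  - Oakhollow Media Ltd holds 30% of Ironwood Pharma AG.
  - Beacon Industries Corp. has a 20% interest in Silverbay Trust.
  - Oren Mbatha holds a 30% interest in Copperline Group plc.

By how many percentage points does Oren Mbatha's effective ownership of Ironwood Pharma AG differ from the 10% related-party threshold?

1.72

By sibling attribution (R1), Oren Mbatha is treated as also owning Julia Mbatha's interest in Copperline Group plc, giving 30% + 35% = 65%.
By sibling attribution (R1), Oren Mbatha is treated as owning Julia Mbatha's 80% interest in Beacon Industries Corp.
Chain via Copperline Group plc → Talon Logistics SA → Harbor Capital LLC (R3): 65% × 30% × 80% × 50% = 7.8% of Ironwood Pharma AG.
Chain via Beacon Industries Corp. → Silverbay Trust → Oakhollow Media Ltd (R3): 80% × 20% × 10% × 30% = 0.48% of Ironwood Pharma AG.
Aggregating (R2): 7.8% + 0.48% = 8.28%.
8.28% falls short of the 10% threshold by 1.72 percentage points.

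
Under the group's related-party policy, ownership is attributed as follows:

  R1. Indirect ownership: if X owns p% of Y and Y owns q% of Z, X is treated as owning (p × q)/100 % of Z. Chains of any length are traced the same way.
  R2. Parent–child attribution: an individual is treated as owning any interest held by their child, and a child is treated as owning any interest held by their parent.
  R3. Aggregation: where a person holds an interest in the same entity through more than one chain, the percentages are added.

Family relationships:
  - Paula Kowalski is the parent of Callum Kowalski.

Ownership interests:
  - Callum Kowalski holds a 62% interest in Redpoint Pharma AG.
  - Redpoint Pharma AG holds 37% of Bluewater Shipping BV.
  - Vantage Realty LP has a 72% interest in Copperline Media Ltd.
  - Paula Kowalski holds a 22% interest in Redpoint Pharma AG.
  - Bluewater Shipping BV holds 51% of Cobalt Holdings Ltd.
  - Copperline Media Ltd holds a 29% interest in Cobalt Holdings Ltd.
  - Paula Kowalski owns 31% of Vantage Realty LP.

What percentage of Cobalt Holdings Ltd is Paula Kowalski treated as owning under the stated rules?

22.3236%

By parent–child attribution (R2), Paula Kowalski is treated as also owning Callum Kowalski's interest in Redpoint Pharma AG, giving 22% + 62% = 84%.
Chain via Vantage Realty LP → Copperline Media Ltd (R1): 31% × 72% × 29% = 6.4728% of Cobalt Holdings Ltd.
Chain via Redpoint Pharma AG → Bluewater Shipping BV (R1): 84% × 37% × 51% = 15.8508% of Cobalt Holdings Ltd.
Aggregating (R3): 6.4728% + 15.8508% = 22.3236%.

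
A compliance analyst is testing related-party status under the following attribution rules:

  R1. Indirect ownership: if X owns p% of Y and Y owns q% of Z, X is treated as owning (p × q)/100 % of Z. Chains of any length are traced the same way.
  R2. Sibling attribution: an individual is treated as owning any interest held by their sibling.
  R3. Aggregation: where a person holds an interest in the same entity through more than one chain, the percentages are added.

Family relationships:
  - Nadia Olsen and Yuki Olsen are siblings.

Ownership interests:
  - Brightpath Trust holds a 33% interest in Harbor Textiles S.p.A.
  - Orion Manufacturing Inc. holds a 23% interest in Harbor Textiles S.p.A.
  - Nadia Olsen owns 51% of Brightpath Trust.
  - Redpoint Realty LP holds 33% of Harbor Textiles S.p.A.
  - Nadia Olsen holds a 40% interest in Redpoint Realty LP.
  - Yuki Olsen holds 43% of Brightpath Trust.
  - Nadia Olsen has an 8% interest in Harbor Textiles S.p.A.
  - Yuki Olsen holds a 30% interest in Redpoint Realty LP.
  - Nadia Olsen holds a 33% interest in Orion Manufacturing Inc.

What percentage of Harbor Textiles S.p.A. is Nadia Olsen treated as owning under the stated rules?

69.71%

By sibling attribution (R2), Nadia Olsen is treated as also owning Yuki Olsen's interest in Brightpath Trust, giving 51% + 43% = 94%.
By sibling attribution (R2), Nadia Olsen is treated as also owning Yuki Olsen's interest in Redpoint Realty LP, giving 40% + 30% = 70%.
Chain via Orion Manufacturing Inc. (R1): 33% × 23% = 7.59% of Harbor Textiles S.p.A.
Chain via Brightpath Trust (R1): 94% × 33% = 31.02% of Harbor Textiles S.p.A.
Chain via Redpoint Realty LP (R1): 70% × 33% = 23.1% of Harbor Textiles S.p.A.
Direct interest in Harbor Textiles S.p.A: 8%.
Aggregating (R3): 7.59% + 31.02% + 23.1% + 8% = 69.71%.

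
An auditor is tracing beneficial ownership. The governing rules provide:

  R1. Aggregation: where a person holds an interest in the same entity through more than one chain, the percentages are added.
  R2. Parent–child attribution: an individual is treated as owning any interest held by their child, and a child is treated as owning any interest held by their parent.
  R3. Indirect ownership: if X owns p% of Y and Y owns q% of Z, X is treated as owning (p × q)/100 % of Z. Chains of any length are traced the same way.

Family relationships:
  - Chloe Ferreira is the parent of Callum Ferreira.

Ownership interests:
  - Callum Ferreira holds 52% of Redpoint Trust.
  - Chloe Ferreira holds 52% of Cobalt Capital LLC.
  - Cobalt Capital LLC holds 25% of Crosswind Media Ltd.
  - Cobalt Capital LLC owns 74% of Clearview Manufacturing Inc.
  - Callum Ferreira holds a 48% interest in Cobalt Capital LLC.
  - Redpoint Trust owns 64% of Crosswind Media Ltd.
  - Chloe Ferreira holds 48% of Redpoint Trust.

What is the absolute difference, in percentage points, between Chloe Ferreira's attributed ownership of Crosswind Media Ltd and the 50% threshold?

39

By parent–child attribution (R2), Chloe Ferreira is treated as also owning Callum Ferreira's interest in Cobalt Capital LLC, giving 52% + 48% = 100%.
By parent–child attribution (R2), Chloe Ferreira is treated as also owning Callum Ferreira's interest in Redpoint Trust, giving 48% + 52% = 100%.
Chain via Cobalt Capital LLC (R3): 100% × 25% = 25% of Crosswind Media Ltd.
Chain via Redpoint Trust (R3): 100% × 64% = 64% of Crosswind Media Ltd.
Aggregating (R1): 25% + 64% = 89%.
89% exceeds the 50% threshold by 39 percentage points.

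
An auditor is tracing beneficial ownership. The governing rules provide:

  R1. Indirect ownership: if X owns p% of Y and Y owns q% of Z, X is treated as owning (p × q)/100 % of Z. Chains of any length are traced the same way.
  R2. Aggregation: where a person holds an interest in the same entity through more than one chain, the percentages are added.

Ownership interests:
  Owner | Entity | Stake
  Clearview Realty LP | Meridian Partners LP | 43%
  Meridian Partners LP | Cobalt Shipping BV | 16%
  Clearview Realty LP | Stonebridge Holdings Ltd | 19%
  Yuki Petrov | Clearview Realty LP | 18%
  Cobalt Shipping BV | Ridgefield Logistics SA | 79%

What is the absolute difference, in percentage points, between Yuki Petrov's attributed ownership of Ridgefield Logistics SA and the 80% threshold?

Chain via Clearview Realty LP → Meridian Partners LP → Cobalt Shipping BV (R1): 18% × 43% × 16% × 79% = 0.978336% of Ridgefield Logistics SA.
0.978336% falls short of the 80% threshold by 79.021664 percentage points.

79.021664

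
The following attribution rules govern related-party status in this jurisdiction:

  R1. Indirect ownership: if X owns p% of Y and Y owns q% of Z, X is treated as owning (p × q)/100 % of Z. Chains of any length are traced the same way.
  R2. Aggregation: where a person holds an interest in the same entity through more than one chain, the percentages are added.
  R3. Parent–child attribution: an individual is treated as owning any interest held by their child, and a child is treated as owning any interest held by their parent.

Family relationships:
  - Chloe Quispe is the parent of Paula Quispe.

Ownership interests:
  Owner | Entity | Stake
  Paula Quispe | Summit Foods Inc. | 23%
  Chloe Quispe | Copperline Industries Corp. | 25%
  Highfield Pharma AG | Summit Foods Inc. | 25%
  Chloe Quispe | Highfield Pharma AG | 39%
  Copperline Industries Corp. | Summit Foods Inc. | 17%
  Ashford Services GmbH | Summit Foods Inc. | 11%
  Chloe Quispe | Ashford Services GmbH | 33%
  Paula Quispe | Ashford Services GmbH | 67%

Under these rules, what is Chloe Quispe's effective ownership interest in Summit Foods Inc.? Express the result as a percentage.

48%

By parent–child attribution (R3), Chloe Quispe is treated as also owning Paula Quispe's interest in Ashford Services GmbH, giving 33% + 67% = 100%.
By parent–child attribution (R3), Chloe Quispe is treated as owning Paula Quispe's 23% interest in Summit Foods Inc.
Chain via Ashford Services GmbH (R1): 100% × 11% = 11% of Summit Foods Inc.
Chain via Highfield Pharma AG (R1): 39% × 25% = 9.75% of Summit Foods Inc.
Chain via Copperline Industries Corp. (R1): 25% × 17% = 4.25% of Summit Foods Inc.
Direct interest in Summit Foods Inc: 23%.
Aggregating (R2): 11% + 9.75% + 4.25% + 23% = 48%.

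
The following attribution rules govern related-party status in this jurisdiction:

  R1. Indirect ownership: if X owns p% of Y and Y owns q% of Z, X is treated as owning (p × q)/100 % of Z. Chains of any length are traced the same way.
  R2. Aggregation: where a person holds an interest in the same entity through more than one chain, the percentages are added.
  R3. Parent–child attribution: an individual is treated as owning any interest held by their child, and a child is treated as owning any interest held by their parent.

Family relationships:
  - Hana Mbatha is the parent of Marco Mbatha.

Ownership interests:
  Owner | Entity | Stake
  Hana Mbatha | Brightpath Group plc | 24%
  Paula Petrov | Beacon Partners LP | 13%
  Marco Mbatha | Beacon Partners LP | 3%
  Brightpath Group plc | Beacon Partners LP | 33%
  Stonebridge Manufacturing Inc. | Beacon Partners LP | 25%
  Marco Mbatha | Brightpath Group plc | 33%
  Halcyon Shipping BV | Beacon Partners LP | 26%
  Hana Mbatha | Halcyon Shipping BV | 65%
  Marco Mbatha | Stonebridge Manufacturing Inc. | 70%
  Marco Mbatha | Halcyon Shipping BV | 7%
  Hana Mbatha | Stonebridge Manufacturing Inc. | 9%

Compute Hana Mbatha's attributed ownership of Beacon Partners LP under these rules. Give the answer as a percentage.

60.28%

By parent–child attribution (R3), Hana Mbatha is treated as also owning Marco Mbatha's interest in Brightpath Group plc, giving 24% + 33% = 57%.
By parent–child attribution (R3), Hana Mbatha is treated as also owning Marco Mbatha's interest in Halcyon Shipping BV, giving 65% + 7% = 72%.
By parent–child attribution (R3), Hana Mbatha is treated as also owning Marco Mbatha's interest in Stonebridge Manufacturing Inc, giving 9% + 70% = 79%.
By parent–child attribution (R3), Hana Mbatha is treated as owning Marco Mbatha's 3% interest in Beacon Partners LP.
Chain via Brightpath Group plc (R1): 57% × 33% = 18.81% of Beacon Partners LP.
Chain via Halcyon Shipping BV (R1): 72% × 26% = 18.72% of Beacon Partners LP.
Chain via Stonebridge Manufacturing Inc. (R1): 79% × 25% = 19.75% of Beacon Partners LP.
Direct interest in Beacon Partners LP: 3%.
Aggregating (R2): 18.81% + 18.72% + 19.75% + 3% = 60.28%.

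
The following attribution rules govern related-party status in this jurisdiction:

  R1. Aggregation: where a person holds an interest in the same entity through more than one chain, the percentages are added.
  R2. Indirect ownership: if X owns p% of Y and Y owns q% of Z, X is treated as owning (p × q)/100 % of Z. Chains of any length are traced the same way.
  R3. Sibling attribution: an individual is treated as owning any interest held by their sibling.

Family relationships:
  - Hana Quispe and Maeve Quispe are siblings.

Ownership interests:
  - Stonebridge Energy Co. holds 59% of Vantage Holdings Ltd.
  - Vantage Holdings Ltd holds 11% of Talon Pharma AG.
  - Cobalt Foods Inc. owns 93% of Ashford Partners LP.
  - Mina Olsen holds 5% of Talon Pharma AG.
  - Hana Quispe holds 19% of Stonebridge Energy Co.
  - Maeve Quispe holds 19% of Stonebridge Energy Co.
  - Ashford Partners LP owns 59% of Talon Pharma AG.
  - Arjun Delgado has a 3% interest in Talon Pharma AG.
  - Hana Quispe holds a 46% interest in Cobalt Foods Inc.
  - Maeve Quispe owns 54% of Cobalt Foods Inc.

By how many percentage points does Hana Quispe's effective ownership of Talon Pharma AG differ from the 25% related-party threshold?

32.3362

By sibling attribution (R3), Hana Quispe is treated as also owning Maeve Quispe's interest in Cobalt Foods Inc, giving 46% + 54% = 100%.
By sibling attribution (R3), Hana Quispe is treated as also owning Maeve Quispe's interest in Stonebridge Energy Co, giving 19% + 19% = 38%.
Chain via Cobalt Foods Inc. → Ashford Partners LP (R2): 100% × 93% × 59% = 54.87% of Talon Pharma AG.
Chain via Stonebridge Energy Co. → Vantage Holdings Ltd (R2): 38% × 59% × 11% = 2.4662% of Talon Pharma AG.
Aggregating (R1): 54.87% + 2.4662% = 57.3362%.
57.3362% exceeds the 25% threshold by 32.3362 percentage points.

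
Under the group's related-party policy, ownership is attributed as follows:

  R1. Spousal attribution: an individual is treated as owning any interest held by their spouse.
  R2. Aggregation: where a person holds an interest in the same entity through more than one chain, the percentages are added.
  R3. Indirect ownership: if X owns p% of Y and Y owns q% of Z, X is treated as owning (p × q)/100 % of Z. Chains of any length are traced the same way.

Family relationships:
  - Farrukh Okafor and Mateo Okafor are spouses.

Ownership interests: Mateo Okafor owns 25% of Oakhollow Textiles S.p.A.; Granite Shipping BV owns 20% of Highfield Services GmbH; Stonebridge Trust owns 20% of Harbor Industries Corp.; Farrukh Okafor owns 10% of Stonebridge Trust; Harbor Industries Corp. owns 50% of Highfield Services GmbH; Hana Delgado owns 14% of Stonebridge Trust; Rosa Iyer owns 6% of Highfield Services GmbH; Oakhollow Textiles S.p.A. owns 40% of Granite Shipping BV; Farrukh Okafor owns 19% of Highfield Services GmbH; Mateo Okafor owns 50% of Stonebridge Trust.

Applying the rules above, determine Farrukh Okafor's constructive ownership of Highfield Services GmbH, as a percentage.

27%

By spousal attribution (R1), Farrukh Okafor is treated as also owning Mateo Okafor's interest in Stonebridge Trust, giving 10% + 50% = 60%.
By spousal attribution (R1), Farrukh Okafor is treated as owning Mateo Okafor's 25% interest in Oakhollow Textiles S.p.A.
Chain via Stonebridge Trust → Harbor Industries Corp. (R3): 60% × 20% × 50% = 6% of Highfield Services GmbH.
Direct interest in Highfield Services GmbH: 19%.
Chain via Oakhollow Textiles S.p.A. → Granite Shipping BV (R3): 25% × 40% × 20% = 2% of Highfield Services GmbH.
Aggregating (R2): 6% + 19% + 2% = 27%.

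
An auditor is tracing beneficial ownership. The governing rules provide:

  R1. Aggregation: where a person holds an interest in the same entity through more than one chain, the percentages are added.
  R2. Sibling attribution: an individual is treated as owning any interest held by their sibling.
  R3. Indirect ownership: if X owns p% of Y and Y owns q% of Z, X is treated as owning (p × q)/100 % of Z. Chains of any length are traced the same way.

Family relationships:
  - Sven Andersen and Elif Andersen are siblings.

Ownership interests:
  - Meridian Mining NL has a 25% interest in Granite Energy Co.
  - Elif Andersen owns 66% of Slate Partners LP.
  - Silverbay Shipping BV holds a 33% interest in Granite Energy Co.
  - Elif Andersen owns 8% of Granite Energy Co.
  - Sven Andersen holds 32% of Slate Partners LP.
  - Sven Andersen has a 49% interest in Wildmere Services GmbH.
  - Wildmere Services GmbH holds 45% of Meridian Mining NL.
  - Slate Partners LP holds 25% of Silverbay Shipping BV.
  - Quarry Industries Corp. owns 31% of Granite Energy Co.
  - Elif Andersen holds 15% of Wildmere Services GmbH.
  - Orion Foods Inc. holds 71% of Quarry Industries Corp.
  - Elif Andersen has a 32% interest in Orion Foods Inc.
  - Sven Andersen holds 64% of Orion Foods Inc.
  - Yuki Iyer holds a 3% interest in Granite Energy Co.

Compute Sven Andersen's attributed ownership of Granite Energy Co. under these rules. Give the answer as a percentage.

44.4146%

By sibling attribution (R2), Sven Andersen is treated as also owning Elif Andersen's interest in Slate Partners LP, giving 32% + 66% = 98%.
By sibling attribution (R2), Sven Andersen is treated as also owning Elif Andersen's interest in Wildmere Services GmbH, giving 49% + 15% = 64%.
By sibling attribution (R2), Sven Andersen is treated as also owning Elif Andersen's interest in Orion Foods Inc, giving 64% + 32% = 96%.
By sibling attribution (R2), Sven Andersen is treated as owning Elif Andersen's 8% interest in Granite Energy Co.
Chain via Slate Partners LP → Silverbay Shipping BV (R3): 98% × 25% × 33% = 8.085% of Granite Energy Co.
Chain via Wildmere Services GmbH → Meridian Mining NL (R3): 64% × 45% × 25% = 7.2% of Granite Energy Co.
Chain via Orion Foods Inc. → Quarry Industries Corp. (R3): 96% × 71% × 31% = 21.1296% of Granite Energy Co.
Direct interest in Granite Energy Co: 8%.
Aggregating (R1): 8.085% + 7.2% + 21.1296% + 8% = 44.4146%.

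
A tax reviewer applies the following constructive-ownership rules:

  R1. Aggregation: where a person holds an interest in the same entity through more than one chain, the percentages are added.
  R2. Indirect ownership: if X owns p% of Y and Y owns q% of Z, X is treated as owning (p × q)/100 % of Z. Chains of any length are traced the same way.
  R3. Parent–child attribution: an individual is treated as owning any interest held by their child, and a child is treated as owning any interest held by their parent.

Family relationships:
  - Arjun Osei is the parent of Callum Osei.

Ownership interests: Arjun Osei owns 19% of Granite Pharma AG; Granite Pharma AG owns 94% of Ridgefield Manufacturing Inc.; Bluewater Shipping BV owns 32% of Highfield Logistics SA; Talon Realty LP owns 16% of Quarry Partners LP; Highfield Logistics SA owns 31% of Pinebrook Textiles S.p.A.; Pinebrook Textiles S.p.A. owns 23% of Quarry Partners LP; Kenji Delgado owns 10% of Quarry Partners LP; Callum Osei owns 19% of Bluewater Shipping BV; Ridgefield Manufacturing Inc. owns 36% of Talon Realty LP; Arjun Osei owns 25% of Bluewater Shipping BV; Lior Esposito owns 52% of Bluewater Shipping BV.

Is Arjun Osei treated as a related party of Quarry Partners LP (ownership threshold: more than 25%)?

No

By parent–child attribution (R3), Arjun Osei is treated as also owning Callum Osei's interest in Bluewater Shipping BV, giving 25% + 19% = 44%.
Chain via Granite Pharma AG → Ridgefield Manufacturing Inc. → Talon Realty LP (R2): 19% × 94% × 36% × 16% = 1.028736% of Quarry Partners LP.
Chain via Bluewater Shipping BV → Highfield Logistics SA → Pinebrook Textiles S.p.A. (R2): 44% × 32% × 31% × 23% = 1.003904% of Quarry Partners LP.
Aggregating (R1): 1.028736% + 1.003904% = 2.03264%.
2.03264% does not exceed the 25% threshold, so Arjun is not a related party to Quarry Partners LP.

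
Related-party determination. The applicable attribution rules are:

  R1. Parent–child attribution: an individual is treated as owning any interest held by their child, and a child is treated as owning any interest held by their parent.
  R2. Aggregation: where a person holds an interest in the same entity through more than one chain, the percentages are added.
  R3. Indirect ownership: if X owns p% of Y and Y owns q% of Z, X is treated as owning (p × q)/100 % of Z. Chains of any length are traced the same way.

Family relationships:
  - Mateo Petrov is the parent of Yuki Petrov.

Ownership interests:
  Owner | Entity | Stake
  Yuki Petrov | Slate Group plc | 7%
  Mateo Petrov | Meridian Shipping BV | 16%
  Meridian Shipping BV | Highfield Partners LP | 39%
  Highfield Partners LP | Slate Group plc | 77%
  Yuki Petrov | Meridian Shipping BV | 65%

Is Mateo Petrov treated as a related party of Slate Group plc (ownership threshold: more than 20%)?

By parent–child attribution (R1), Mateo Petrov is treated as also owning Yuki Petrov's interest in Meridian Shipping BV, giving 16% + 65% = 81%.
By parent–child attribution (R1), Mateo Petrov is treated as owning Yuki Petrov's 7% interest in Slate Group plc.
Chain via Meridian Shipping BV → Highfield Partners LP (R3): 81% × 39% × 77% = 24.3243% of Slate Group plc.
Direct interest in Slate Group plc: 7%.
Aggregating (R2): 24.3243% + 7% = 31.3243%.
31.3243% exceeds the 20% threshold, so Mateo is a related party to Slate Group plc.

Yes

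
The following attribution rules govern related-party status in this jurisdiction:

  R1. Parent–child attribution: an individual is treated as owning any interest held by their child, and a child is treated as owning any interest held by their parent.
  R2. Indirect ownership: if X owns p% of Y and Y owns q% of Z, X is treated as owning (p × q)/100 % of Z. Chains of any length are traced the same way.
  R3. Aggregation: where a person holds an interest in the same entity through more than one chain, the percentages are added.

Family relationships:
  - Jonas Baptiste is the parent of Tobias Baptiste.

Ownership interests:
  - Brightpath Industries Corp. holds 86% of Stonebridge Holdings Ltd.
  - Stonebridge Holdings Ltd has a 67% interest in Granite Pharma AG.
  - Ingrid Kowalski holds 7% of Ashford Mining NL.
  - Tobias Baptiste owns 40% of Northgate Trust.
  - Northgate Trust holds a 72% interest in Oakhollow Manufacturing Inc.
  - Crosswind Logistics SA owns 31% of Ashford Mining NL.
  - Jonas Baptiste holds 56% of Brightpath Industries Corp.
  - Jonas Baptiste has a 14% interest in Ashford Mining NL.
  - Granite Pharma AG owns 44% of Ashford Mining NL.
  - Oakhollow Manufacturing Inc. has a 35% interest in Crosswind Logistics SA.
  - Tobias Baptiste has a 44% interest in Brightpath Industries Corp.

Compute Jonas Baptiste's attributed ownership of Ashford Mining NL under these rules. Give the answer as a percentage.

42.4776%

By parent–child attribution (R1), Jonas Baptiste is treated as also owning Tobias Baptiste's interest in Brightpath Industries Corp, giving 56% + 44% = 100%.
By parent–child attribution (R1), Jonas Baptiste is treated as owning Tobias Baptiste's 40% interest in Northgate Trust.
Chain via Brightpath Industries Corp. → Stonebridge Holdings Ltd → Granite Pharma AG (R2): 100% × 86% × 67% × 44% = 25.3528% of Ashford Mining NL.
Direct interest in Ashford Mining NL: 14%.
Chain via Northgate Trust → Oakhollow Manufacturing Inc. → Crosswind Logistics SA (R2): 40% × 72% × 35% × 31% = 3.1248% of Ashford Mining NL.
Aggregating (R3): 25.3528% + 14% + 3.1248% = 42.4776%.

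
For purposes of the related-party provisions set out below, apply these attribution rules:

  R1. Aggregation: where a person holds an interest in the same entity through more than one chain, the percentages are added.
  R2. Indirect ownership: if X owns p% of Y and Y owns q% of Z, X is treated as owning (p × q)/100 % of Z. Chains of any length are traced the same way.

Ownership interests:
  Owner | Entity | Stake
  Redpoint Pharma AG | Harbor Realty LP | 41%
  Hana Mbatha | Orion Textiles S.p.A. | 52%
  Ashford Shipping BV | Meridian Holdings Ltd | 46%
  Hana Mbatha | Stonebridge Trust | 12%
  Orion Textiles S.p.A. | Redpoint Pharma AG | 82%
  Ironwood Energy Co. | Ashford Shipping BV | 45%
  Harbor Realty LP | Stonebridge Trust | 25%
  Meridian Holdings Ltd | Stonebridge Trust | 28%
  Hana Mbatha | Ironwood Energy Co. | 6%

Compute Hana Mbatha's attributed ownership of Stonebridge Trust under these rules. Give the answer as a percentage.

Chain via Ironwood Energy Co. → Ashford Shipping BV → Meridian Holdings Ltd (R2): 6% × 45% × 46% × 28% = 0.34776% of Stonebridge Trust.
Chain via Orion Textiles S.p.A. → Redpoint Pharma AG → Harbor Realty LP (R2): 52% × 82% × 41% × 25% = 4.3706% of Stonebridge Trust.
Direct interest in Stonebridge Trust: 12%.
Aggregating (R1): 0.34776% + 4.3706% + 12% = 16.71836%.

16.71836%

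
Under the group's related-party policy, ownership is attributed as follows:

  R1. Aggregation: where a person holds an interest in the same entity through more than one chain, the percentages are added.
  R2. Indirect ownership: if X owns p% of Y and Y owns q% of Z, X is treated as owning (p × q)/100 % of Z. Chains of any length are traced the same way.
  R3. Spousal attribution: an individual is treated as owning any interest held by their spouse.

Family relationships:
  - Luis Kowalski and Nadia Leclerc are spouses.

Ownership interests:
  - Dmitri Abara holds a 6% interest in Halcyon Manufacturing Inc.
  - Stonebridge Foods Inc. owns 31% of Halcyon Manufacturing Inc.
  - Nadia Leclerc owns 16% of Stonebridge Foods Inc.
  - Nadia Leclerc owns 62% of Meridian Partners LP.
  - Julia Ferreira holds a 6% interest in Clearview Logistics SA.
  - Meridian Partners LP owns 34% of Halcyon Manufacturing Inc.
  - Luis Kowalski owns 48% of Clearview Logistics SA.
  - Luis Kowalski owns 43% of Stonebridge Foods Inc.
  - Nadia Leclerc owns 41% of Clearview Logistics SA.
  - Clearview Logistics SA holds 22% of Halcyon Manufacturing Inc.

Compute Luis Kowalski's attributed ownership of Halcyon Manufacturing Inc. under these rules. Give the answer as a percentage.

By spousal attribution (R3), Luis Kowalski is treated as also owning Nadia Leclerc's interest in Clearview Logistics SA, giving 48% + 41% = 89%.
By spousal attribution (R3), Luis Kowalski is treated as also owning Nadia Leclerc's interest in Stonebridge Foods Inc, giving 43% + 16% = 59%.
By spousal attribution (R3), Luis Kowalski is treated as owning Nadia Leclerc's 62% interest in Meridian Partners LP.
Chain via Clearview Logistics SA (R2): 89% × 22% = 19.58% of Halcyon Manufacturing Inc.
Chain via Stonebridge Foods Inc. (R2): 59% × 31% = 18.29% of Halcyon Manufacturing Inc.
Chain via Meridian Partners LP (R2): 62% × 34% = 21.08% of Halcyon Manufacturing Inc.
Aggregating (R1): 19.58% + 18.29% + 21.08% = 58.95%.

58.95%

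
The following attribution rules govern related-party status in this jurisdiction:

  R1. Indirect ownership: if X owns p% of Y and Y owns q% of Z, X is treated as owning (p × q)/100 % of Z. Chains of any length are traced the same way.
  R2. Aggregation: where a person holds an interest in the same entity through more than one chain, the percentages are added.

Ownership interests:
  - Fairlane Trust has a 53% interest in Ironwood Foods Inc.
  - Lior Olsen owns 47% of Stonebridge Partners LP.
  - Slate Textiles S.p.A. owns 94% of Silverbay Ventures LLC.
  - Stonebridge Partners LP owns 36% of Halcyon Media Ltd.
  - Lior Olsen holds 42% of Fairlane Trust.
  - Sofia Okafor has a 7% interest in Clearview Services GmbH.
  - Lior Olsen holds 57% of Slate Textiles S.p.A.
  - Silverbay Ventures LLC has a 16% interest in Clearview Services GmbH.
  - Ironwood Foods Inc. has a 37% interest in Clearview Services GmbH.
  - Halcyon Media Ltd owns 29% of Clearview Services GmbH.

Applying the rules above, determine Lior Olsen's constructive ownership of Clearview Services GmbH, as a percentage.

Chain via Fairlane Trust → Ironwood Foods Inc. (R1): 42% × 53% × 37% = 8.2362% of Clearview Services GmbH.
Chain via Stonebridge Partners LP → Halcyon Media Ltd (R1): 47% × 36% × 29% = 4.9068% of Clearview Services GmbH.
Chain via Slate Textiles S.p.A. → Silverbay Ventures LLC (R1): 57% × 94% × 16% = 8.5728% of Clearview Services GmbH.
Aggregating (R2): 8.2362% + 4.9068% + 8.5728% = 21.7158%.

21.7158%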